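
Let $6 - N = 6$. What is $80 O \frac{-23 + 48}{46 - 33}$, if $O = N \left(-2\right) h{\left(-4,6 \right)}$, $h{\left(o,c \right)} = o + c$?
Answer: $0$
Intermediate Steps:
$N = 0$ ($N = 6 - 6 = 0$)
$h{\left(o,c \right)} = c + o$
$O = 0$ ($O = 0 \left(-2\right) \left(6 - 4\right) = 0 \cdot 2 = 0$)
$80 O \frac{-23 + 48}{46 - 33} = 80 \cdot 0 \frac{-23 + 48}{46 - 33} = 0 \cdot \frac{25}{13} = 0$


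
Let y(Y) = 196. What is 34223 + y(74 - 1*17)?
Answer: 34419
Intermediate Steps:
34223 + y(74 - 1*17) = 34223 + 196 = 34419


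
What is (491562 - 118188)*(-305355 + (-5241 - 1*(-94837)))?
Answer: -80558800866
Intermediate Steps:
(491562 - 118188)*(-305355 + (-5241 - 1*(-94837))) = 373374*(-305355 + (-5241 + 94837)) = 373374*(-305355 + 89596) = 373374*(-215759) = -80558800866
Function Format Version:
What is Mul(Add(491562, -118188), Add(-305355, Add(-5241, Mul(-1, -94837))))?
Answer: -80558800866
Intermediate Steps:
Mul(Add(491562, -118188), Add(-305355, Add(-5241, Mul(-1, -94837)))) = Mul(373374, Add(-305355, Add(-5241, 94837))) = Mul(373374, Add(-305355, 89596)) = Mul(373374, -215759) = -80558800866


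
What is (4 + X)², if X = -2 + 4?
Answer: 36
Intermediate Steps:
X = 2
(4 + X)² = (4 + 2)² = 6² = 36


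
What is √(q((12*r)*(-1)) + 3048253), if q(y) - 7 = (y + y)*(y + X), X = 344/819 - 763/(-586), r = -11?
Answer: 4*√1233085882254954/79989 ≈ 1756.0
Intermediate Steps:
X = 826481/479934 (X = 344*(1/819) - 763*(-1/586) = 344/819 + 763/586 = 826481/479934 ≈ 1.7221)
q(y) = 7 + 2*y*(826481/479934 + y) (q(y) = 7 + (y + y)*(y + 826481/479934) = 7 + (2*y)*(826481/479934 + y) = 7 + 2*y*(826481/479934 + y))
√(q((12*r)*(-1)) + 3048253) = √((7 + 2*((12*(-11))*(-1))² + 826481*((12*(-11))*(-1))/239967) + 3048253) = √((7 + 2*(-132*(-1))² + 826481*(-132*(-1))/239967) + 3048253) = √((7 + 2*132² + (826481/239967)*132) + 3048253) = √((7 + 2*17424 + 36365164/79989) + 3048253) = √((7 + 34848 + 36365164/79989) + 3048253) = √(2824381759/79989 + 3048253) = √(246651090976/79989) = 4*√1233085882254954/79989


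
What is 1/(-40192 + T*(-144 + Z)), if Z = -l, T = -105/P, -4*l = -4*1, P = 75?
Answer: -1/39989 ≈ -2.5007e-5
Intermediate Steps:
l = 1 (l = -(-1) = -1/4*(-4) = 1)
T = -7/5 (T = -105/75 = -105*1/75 = -7/5 ≈ -1.4000)
Z = -1 (Z = -1*1 = -1)
1/(-40192 + T*(-144 + Z)) = 1/(-40192 - 7*(-144 - 1)/5) = 1/(-40192 - 7/5*(-145)) = 1/(-40192 + 203) = 1/(-39989) = -1/39989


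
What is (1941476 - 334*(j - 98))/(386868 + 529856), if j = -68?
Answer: 499230/229181 ≈ 2.1783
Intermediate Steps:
(1941476 - 334*(j - 98))/(386868 + 529856) = (1941476 - 334*(-68 - 98))/(386868 + 529856) = (1941476 - 334*(-166))/916724 = (1941476 + 55444)*(1/916724) = 1996920*(1/916724) = 499230/229181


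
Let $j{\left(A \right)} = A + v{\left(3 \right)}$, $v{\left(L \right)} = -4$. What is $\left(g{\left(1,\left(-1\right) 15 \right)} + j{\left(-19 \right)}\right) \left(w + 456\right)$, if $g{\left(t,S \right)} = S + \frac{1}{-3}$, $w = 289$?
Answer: $- \frac{85675}{3} \approx -28558.0$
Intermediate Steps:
$g{\left(t,S \right)} = - \frac{1}{3} + S$ ($g{\left(t,S \right)} = S - \frac{1}{3} = - \frac{1}{3} + S$)
$j{\left(A \right)} = -4 + A$ ($j{\left(A \right)} = A - 4 = -4 + A$)
$\left(g{\left(1,\left(-1\right) 15 \right)} + j{\left(-19 \right)}\right) \left(w + 456\right) = \left(\left(- \frac{1}{3} - 15\right) - 23\right) \left(289 + 456\right) = \left(\left(- \frac{1}{3} - 15\right) - 23\right) 745 = \left(- \frac{46}{3} - 23\right) 745 = \left(- \frac{115}{3}\right) 745 = - \frac{85675}{3}$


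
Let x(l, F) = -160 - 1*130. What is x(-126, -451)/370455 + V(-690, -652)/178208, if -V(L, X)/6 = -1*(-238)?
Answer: -29034503/3300902232 ≈ -0.0087959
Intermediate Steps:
x(l, F) = -290 (x(l, F) = -160 - 130 = -290)
V(L, X) = -1428 (V(L, X) = -(-6)*(-238) = -6*238 = -1428)
x(-126, -451)/370455 + V(-690, -652)/178208 = -290/370455 - 1428/178208 = -290*1/370455 - 1428*1/178208 = -58/74091 - 357/44552 = -29034503/3300902232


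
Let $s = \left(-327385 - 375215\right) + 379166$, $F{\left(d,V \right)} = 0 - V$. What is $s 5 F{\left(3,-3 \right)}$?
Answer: $-4851510$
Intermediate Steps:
$F{\left(d,V \right)} = - V$
$s = -323434$ ($s = -702600 + 379166 = -323434$)
$s 5 F{\left(3,-3 \right)} = - 323434 \cdot 5 \left(\left(-1\right) \left(-3\right)\right) = - 323434 \cdot 5 \cdot 3 = \left(-323434\right) 15 = -4851510$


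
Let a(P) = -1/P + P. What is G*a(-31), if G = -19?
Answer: 18240/31 ≈ 588.39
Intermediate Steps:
a(P) = P - 1/P
G*a(-31) = -19*(-31 - 1/(-31)) = -19*(-31 - 1*(-1/31)) = -19*(-31 + 1/31) = -19*(-960/31) = 18240/31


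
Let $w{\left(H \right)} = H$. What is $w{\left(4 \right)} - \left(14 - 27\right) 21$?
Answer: $277$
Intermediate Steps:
$w{\left(4 \right)} - \left(14 - 27\right) 21 = 4 - \left(14 - 27\right) 21 = 4 - \left(-13\right) 21 = 4 - -273 = 4 + 273 = 277$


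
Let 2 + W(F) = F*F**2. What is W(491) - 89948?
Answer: 118280821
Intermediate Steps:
W(F) = -2 + F**3 (W(F) = -2 + F*F**2 = -2 + F**3)
W(491) - 89948 = (-2 + 491**3) - 89948 = (-2 + 118370771) - 89948 = 118370769 - 89948 = 118280821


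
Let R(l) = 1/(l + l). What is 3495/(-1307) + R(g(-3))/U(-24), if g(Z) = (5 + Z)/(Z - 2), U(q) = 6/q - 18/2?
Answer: -122780/48359 ≈ -2.5389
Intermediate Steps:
U(q) = -9 + 6/q (U(q) = 6/q - 18*1/2 = 6/q - 9 = -9 + 6/q)
g(Z) = (5 + Z)/(-2 + Z)
R(l) = 1/(2*l)
3495/(-1307) + R(g(-3))/U(-24) = 3495/(-1307) + (1/(2*(((5 - 3)/(-2 - 3)))))/(-9 + 6/(-24)) = 3495*(-1/1307) + (1/(2*((2/(-5)))))/(-9 + 6*(-1/24)) = -3495/1307 + (1/(2*((-1/5*2))))/(-9 - 1/4) = -3495/1307 + (1/(2*(-2/5)))/(-37/4) = -3495/1307 + ((1/2)*(-5/2))*(-4/37) = -3495/1307 - 5/4*(-4/37) = -3495/1307 + 5/37 = -122780/48359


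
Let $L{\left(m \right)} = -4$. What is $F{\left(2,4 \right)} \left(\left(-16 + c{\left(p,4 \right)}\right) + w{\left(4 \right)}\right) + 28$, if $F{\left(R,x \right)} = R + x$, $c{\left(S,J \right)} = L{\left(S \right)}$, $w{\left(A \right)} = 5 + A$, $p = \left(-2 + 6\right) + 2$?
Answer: $-38$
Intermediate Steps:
$p = 6$ ($p = 4 + 2 = 6$)
$c{\left(S,J \right)} = -4$
$F{\left(2,4 \right)} \left(\left(-16 + c{\left(p,4 \right)}\right) + w{\left(4 \right)}\right) + 28 = \left(2 + 4\right) \left(\left(-16 - 4\right) + \left(5 + 4\right)\right) + 28 = 6 \left(-20 + 9\right) + 28 = 6 \left(-11\right) + 28 = -66 + 28 = -38$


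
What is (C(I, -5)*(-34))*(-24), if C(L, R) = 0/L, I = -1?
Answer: 0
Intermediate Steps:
C(L, R) = 0
(C(I, -5)*(-34))*(-24) = (0*(-34))*(-24) = 0*(-24) = 0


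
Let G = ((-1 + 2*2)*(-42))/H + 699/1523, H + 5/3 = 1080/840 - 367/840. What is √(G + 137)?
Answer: √35460044196530/348767 ≈ 17.074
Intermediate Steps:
H = -229/280 (H = -5/3 + (1080/840 - 367/840) = -5/3 + (1080*(1/840) - 367*1/840) = -5/3 + (9/7 - 367/840) = -5/3 + 713/840 = -229/280 ≈ -0.81786)
G = 53891511/348767 (G = ((-1 + 2*2)*(-42))/(-229/280) + 699/1523 = ((-1 + 4)*(-42))*(-280/229) + 699*(1/1523) = (3*(-42))*(-280/229) + 699/1523 = -126*(-280/229) + 699/1523 = 35280/229 + 699/1523 = 53891511/348767 ≈ 154.52)
√(G + 137) = √(53891511/348767 + 137) = √(101672590/348767) = √35460044196530/348767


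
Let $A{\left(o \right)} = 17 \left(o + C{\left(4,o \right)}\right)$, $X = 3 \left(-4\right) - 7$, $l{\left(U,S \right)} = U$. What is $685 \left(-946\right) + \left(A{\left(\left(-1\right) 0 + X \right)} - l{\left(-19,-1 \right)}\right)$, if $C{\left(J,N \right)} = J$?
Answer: $-648246$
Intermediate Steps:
$X = -19$ ($X = -12 - 7 = -19$)
$A{\left(o \right)} = 68 + 17 o$ ($A{\left(o \right)} = 17 \left(o + 4\right) = 17 \left(4 + o\right) = 68 + 17 o$)
$685 \left(-946\right) + \left(A{\left(\left(-1\right) 0 + X \right)} - l{\left(-19,-1 \right)}\right) = 685 \left(-946\right) + \left(\left(68 + 17 \left(\left(-1\right) 0 - 19\right)\right) - -19\right) = -648010 + \left(\left(68 + 17 \left(0 - 19\right)\right) + 19\right) = -648010 + \left(\left(68 + 17 \left(-19\right)\right) + 19\right) = -648010 + \left(\left(68 - 323\right) + 19\right) = -648010 + \left(-255 + 19\right) = -648010 - 236 = -648246$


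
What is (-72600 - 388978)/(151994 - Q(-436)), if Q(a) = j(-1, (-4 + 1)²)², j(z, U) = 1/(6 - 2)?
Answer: -7385248/2431903 ≈ -3.0368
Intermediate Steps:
j(z, U) = ¼ (j(z, U) = 1/4 = ¼)
Q(a) = 1/16 (Q(a) = (¼)² = 1/16)
(-72600 - 388978)/(151994 - Q(-436)) = (-72600 - 388978)/(151994 - 1*1/16) = -461578/(151994 - 1/16) = -461578/2431903/16 = -461578*16/2431903 = -7385248/2431903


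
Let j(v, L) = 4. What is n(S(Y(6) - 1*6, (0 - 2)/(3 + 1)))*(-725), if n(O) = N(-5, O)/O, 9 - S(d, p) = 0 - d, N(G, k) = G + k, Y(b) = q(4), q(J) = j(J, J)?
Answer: -1450/7 ≈ -207.14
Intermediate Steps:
q(J) = 4
Y(b) = 4
S(d, p) = 9 + d (S(d, p) = 9 - (0 - d) = 9 - (-1)*d = 9 + d)
n(O) = (-5 + O)/O
n(S(Y(6) - 1*6, (0 - 2)/(3 + 1)))*(-725) = ((-5 + (9 + (4 - 1*6)))/(9 + (4 - 1*6)))*(-725) = ((-5 + (9 + (4 - 6)))/(9 + (4 - 6)))*(-725) = ((-5 + (9 - 2))/(9 - 2))*(-725) = ((-5 + 7)/7)*(-725) = ((1/7)*2)*(-725) = (2/7)*(-725) = -1450/7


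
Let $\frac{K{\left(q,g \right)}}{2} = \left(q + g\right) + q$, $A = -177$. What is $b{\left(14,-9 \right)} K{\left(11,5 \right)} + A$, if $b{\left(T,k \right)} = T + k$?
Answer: $93$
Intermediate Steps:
$K{\left(q,g \right)} = 2 g + 4 q$ ($K{\left(q,g \right)} = 2 \left(\left(q + g\right) + q\right) = 2 \left(\left(g + q\right) + q\right) = 2 \left(g + 2 q\right) = 2 g + 4 q$)
$b{\left(14,-9 \right)} K{\left(11,5 \right)} + A = \left(14 - 9\right) \left(2 \cdot 5 + 4 \cdot 11\right) - 177 = 5 \left(10 + 44\right) - 177 = 5 \cdot 54 - 177 = 270 - 177 = 93$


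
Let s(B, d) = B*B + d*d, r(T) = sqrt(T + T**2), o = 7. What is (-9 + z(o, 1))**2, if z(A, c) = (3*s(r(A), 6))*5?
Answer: 1879641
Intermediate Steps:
s(B, d) = B**2 + d**2
z(A, c) = 540 + 15*A*(1 + A) (z(A, c) = (3*((sqrt(A*(1 + A)))**2 + 6**2))*5 = (3*(A*(1 + A) + 36))*5 = (3*(36 + A*(1 + A)))*5 = (108 + 3*A*(1 + A))*5 = 540 + 15*A*(1 + A))
(-9 + z(o, 1))**2 = (-9 + (540 + 15*7*(1 + 7)))**2 = (-9 + (540 + 15*7*8))**2 = (-9 + (540 + 840))**2 = (-9 + 1380)**2 = 1371**2 = 1879641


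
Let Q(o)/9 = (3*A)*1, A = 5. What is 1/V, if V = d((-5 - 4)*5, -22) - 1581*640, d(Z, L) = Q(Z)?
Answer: -1/1011705 ≈ -9.8843e-7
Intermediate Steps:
Q(o) = 135 (Q(o) = 9*((3*5)*1) = 9*(15*1) = 9*15 = 135)
d(Z, L) = 135
V = -1011705 (V = 135 - 1581*640 = 135 - 1011840 = -1011705)
1/V = 1/(-1011705) = -1/1011705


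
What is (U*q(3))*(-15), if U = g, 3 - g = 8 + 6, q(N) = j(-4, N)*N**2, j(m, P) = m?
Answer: -5940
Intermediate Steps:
q(N) = -4*N**2
g = -11 (g = 3 - (8 + 6) = 3 - 1*14 = 3 - 14 = -11)
U = -11
(U*q(3))*(-15) = -(-44)*3**2*(-15) = -(-44)*9*(-15) = -11*(-36)*(-15) = 396*(-15) = -5940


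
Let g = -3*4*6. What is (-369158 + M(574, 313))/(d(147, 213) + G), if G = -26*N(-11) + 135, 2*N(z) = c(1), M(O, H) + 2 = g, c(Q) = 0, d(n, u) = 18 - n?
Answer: -184616/3 ≈ -61539.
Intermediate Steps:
g = -72 (g = -12*6 = -72)
M(O, H) = -74 (M(O, H) = -2 - 72 = -74)
N(z) = 0 (N(z) = (½)*0 = 0)
G = 135 (G = -26*0 + 135 = 0 + 135 = 135)
(-369158 + M(574, 313))/(d(147, 213) + G) = (-369158 - 74)/((18 - 1*147) + 135) = -369232/((18 - 147) + 135) = -369232/(-129 + 135) = -369232/6 = -369232*⅙ = -184616/3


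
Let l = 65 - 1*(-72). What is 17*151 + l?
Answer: 2704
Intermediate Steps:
l = 137 (l = 65 + 72 = 137)
17*151 + l = 17*151 + 137 = 2567 + 137 = 2704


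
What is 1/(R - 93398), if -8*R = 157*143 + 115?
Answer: -4/384875 ≈ -1.0393e-5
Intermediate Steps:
R = -11283/4 (R = -(157*143 + 115)/8 = -(22451 + 115)/8 = -1/8*22566 = -11283/4 ≈ -2820.8)
1/(R - 93398) = 1/(-11283/4 - 93398) = 1/(-384875/4) = -4/384875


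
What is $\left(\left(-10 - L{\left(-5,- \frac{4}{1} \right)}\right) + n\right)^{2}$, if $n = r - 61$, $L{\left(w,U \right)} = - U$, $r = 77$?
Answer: $4$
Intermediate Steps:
$n = 16$ ($n = 77 - 61 = 16$)
$\left(\left(-10 - L{\left(-5,- \frac{4}{1} \right)}\right) + n\right)^{2} = \left(\left(-10 - - \frac{-4}{1}\right) + 16\right)^{2} = \left(\left(-10 - - \left(-4\right) 1\right) + 16\right)^{2} = \left(\left(-10 - \left(-1\right) \left(-4\right)\right) + 16\right)^{2} = \left(\left(-10 - 4\right) + 16\right)^{2} = \left(-14 + 16\right)^{2} = 2^{2} = 4$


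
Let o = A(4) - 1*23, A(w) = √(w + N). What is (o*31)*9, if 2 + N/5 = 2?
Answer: -5859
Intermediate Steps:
N = 0 (N = -10 + 5*2 = -10 + 10 = 0)
A(w) = √w (A(w) = √(w + 0) = √w)
o = -21 (o = √4 - 1*23 = 2 - 23 = -21)
(o*31)*9 = -21*31*9 = -651*9 = -5859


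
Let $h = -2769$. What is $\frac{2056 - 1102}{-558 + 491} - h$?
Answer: $\frac{184569}{67} \approx 2754.8$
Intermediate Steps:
$\frac{2056 - 1102}{-558 + 491} - h = \frac{2056 - 1102}{-558 + 491} - -2769 = \frac{954}{-67} + 2769 = 954 \left(- \frac{1}{67}\right) + 2769 = - \frac{954}{67} + 2769 = \frac{184569}{67}$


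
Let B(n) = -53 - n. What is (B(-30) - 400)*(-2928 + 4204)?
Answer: -539748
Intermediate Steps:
(B(-30) - 400)*(-2928 + 4204) = ((-53 - 1*(-30)) - 400)*(-2928 + 4204) = ((-53 + 30) - 400)*1276 = (-23 - 400)*1276 = -423*1276 = -539748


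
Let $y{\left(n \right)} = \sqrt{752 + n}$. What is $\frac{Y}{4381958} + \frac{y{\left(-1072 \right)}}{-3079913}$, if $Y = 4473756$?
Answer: $\frac{319554}{312997} - \frac{8 i \sqrt{5}}{3079913} \approx 1.0209 - 5.8081 \cdot 10^{-6} i$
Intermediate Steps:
$\frac{Y}{4381958} + \frac{y{\left(-1072 \right)}}{-3079913} = \frac{4473756}{4381958} + \frac{\sqrt{752 - 1072}}{-3079913} = 4473756 \cdot \frac{1}{4381958} + \sqrt{-320} \left(- \frac{1}{3079913}\right) = \frac{319554}{312997} + 8 i \sqrt{5} \left(- \frac{1}{3079913}\right) = \frac{319554}{312997} - \frac{8 i \sqrt{5}}{3079913}$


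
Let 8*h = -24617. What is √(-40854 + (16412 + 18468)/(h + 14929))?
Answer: I*√33310319542/903 ≈ 202.12*I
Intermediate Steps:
h = -24617/8 (h = (⅛)*(-24617) = -24617/8 ≈ -3077.1)
√(-40854 + (16412 + 18468)/(h + 14929)) = √(-40854 + (16412 + 18468)/(-24617/8 + 14929)) = √(-40854 + 34880/(94815/8)) = √(-40854 + 34880*(8/94815)) = √(-40854 + 55808/18963) = √(-774658594/18963) = I*√33310319542/903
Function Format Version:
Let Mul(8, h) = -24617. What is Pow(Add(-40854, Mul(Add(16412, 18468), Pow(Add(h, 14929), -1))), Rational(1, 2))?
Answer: Mul(Rational(1, 903), I, Pow(33310319542, Rational(1, 2))) ≈ Mul(202.12, I)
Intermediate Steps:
h = Rational(-24617, 8) (h = Mul(Rational(1, 8), -24617) = Rational(-24617, 8) ≈ -3077.1)
Pow(Add(-40854, Mul(Add(16412, 18468), Pow(Add(h, 14929), -1))), Rational(1, 2)) = Pow(Add(-40854, Mul(Add(16412, 18468), Pow(Add(Rational(-24617, 8), 14929), -1))), Rational(1, 2)) = Pow(Add(-40854, Mul(34880, Pow(Rational(94815, 8), -1))), Rational(1, 2)) = Pow(Add(-40854, Mul(34880, Rational(8, 94815))), Rational(1, 2)) = Pow(Add(-40854, Rational(55808, 18963)), Rational(1, 2)) = Pow(Rational(-774658594, 18963), Rational(1, 2)) = Mul(Rational(1, 903), I, Pow(33310319542, Rational(1, 2)))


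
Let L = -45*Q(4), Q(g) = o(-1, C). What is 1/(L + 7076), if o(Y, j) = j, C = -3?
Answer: 1/7211 ≈ 0.00013868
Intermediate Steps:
Q(g) = -3
L = 135 (L = -45*(-3) = 135)
1/(L + 7076) = 1/(135 + 7076) = 1/7211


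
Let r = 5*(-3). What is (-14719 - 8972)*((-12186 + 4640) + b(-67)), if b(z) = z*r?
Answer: 154962831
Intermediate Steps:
r = -15
b(z) = -15*z (b(z) = z*(-15) = -15*z)
(-14719 - 8972)*((-12186 + 4640) + b(-67)) = (-14719 - 8972)*((-12186 + 4640) - 15*(-67)) = -23691*(-7546 + 1005) = -23691*(-6541) = 154962831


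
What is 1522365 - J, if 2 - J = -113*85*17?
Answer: 1359078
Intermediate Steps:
J = 163287 (J = 2 - (-113*85)*17 = 2 - (-9605)*17 = 2 - 1*(-163285) = 2 + 163285 = 163287)
1522365 - J = 1522365 - 1*163287 = 1522365 - 163287 = 1359078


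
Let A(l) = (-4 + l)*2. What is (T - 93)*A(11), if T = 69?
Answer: -336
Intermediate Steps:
A(l) = -8 + 2*l
(T - 93)*A(11) = (69 - 93)*(-8 + 2*11) = -24*(-8 + 22) = -24*14 = -336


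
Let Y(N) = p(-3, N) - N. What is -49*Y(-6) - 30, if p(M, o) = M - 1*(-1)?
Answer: -226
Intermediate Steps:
p(M, o) = 1 + M (p(M, o) = M + 1 = 1 + M)
Y(N) = -2 - N (Y(N) = (1 - 3) - N = -2 - N)
-49*Y(-6) - 30 = -49*(-2 - 1*(-6)) - 30 = -49*(-2 + 6) - 30 = -49*4 - 30 = -196 - 30 = -226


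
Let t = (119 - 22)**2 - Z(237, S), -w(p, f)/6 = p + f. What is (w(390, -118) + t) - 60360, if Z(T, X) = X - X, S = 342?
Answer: -52583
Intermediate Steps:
w(p, f) = -6*f - 6*p (w(p, f) = -6*(p + f) = -6*(f + p) = -6*f - 6*p)
Z(T, X) = 0
t = 9409 (t = (119 - 22)**2 - 1*0 = 97**2 + 0 = 9409 + 0 = 9409)
(w(390, -118) + t) - 60360 = ((-6*(-118) - 6*390) + 9409) - 60360 = ((708 - 2340) + 9409) - 60360 = (-1632 + 9409) - 60360 = 7777 - 60360 = -52583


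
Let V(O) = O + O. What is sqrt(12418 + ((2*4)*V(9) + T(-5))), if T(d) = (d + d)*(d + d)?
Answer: sqrt(12662) ≈ 112.53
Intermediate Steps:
T(d) = 4*d**2 (T(d) = (2*d)*(2*d) = 4*d**2)
V(O) = 2*O
sqrt(12418 + ((2*4)*V(9) + T(-5))) = sqrt(12418 + ((2*4)*(2*9) + 4*(-5)**2)) = sqrt(12418 + (8*18 + 4*25)) = sqrt(12418 + (144 + 100)) = sqrt(12418 + 244) = sqrt(12662)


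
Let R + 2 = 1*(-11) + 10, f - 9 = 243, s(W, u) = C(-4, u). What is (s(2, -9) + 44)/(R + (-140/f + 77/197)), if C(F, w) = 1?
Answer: -79785/5611 ≈ -14.219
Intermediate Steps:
s(W, u) = 1
f = 252 (f = 9 + 243 = 252)
R = -3 (R = -2 + (1*(-11) + 10) = -2 + (-11 + 10) = -2 - 1 = -3)
(s(2, -9) + 44)/(R + (-140/f + 77/197)) = (1 + 44)/(-3 + (-140/252 + 77/197)) = 45/(-3 + (-140*1/252 + 77*(1/197))) = 45/(-3 + (-5/9 + 77/197)) = 45/(-3 - 292/1773) = 45/(-5611/1773) = 45*(-1773/5611) = -79785/5611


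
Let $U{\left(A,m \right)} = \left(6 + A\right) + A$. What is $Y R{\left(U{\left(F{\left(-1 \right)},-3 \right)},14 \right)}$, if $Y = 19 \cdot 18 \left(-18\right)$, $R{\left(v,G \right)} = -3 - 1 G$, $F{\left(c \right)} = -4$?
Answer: $104652$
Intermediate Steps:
$U{\left(A,m \right)} = 6 + 2 A$
$R{\left(v,G \right)} = -3 - G$
$Y = -6156$ ($Y = 342 \left(-18\right) = -6156$)
$Y R{\left(U{\left(F{\left(-1 \right)},-3 \right)},14 \right)} = - 6156 \left(-3 - 14\right) = \left(-6156\right) \left(-17\right) = 104652$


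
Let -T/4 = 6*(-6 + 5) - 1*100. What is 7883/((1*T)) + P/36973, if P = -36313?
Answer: 276061447/15676552 ≈ 17.610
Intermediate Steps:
T = 424 (T = -4*(6*(-6 + 5) - 1*100) = -4*(6*(-1) - 100) = -4*(-6 - 100) = -4*(-106) = 424)
7883/((1*T)) + P/36973 = 7883/((1*424)) - 36313/36973 = 7883/424 - 36313*1/36973 = 7883*(1/424) - 36313/36973 = 7883/424 - 36313/36973 = 276061447/15676552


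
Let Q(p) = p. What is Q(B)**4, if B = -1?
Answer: 1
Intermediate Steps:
Q(B)**4 = (-1)**4 = 1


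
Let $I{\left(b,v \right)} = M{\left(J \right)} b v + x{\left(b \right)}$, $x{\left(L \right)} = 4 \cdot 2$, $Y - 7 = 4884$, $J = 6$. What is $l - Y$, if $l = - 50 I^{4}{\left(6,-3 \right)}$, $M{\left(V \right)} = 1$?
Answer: $-504891$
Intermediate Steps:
$Y = 4891$ ($Y = 7 + 4884 = 4891$)
$x{\left(L \right)} = 8$
$I{\left(b,v \right)} = 8 + b v$ ($I{\left(b,v \right)} = 1 b v + 8 = b v + 8 = 8 + b v$)
$l = -500000$ ($l = - 50 \left(8 + 6 \left(-3\right)\right)^{4} = - 50 \left(8 - 18\right)^{4} = - 50 \left(-10\right)^{4} = \left(-50\right) 10000 = -500000$)
$l - Y = -500000 - 4891 = -504891$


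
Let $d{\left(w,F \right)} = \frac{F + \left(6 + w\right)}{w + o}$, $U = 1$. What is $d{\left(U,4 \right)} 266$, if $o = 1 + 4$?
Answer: $\frac{1463}{3} \approx 487.67$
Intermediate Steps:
$o = 5$
$d{\left(w,F \right)} = \frac{6 + F + w}{5 + w}$ ($d{\left(w,F \right)} = \frac{F + \left(6 + w\right)}{w + 5} = \frac{6 + F + w}{5 + w}$)
$d{\left(U,4 \right)} 266 = \frac{6 + 4 + 1}{5 + 1} \cdot 266 = \frac{1}{6} \cdot 11 \cdot 266 = \frac{11}{6} \cdot 266 = \frac{1463}{3}$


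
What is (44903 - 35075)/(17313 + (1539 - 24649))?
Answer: -9828/5797 ≈ -1.6954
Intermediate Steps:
(44903 - 35075)/(17313 + (1539 - 24649)) = 9828/(17313 - 23110) = 9828/(-5797) = 9828*(-1/5797) = -9828/5797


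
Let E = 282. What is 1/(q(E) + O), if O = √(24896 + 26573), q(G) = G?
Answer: 282/28055 - √51469/28055 ≈ 0.0019651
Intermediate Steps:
O = √51469 ≈ 226.87
1/(q(E) + O) = 1/(282 + √51469)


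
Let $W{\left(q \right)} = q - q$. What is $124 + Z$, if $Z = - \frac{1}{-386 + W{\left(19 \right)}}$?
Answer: $\frac{47865}{386} \approx 124.0$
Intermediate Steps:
$W{\left(q \right)} = 0$
$Z = \frac{1}{386}$ ($Z = - \frac{1}{-386 + 0} = - \frac{1}{-386} = \left(-1\right) \left(- \frac{1}{386}\right) = \frac{1}{386} \approx 0.0025907$)
$124 + Z = 124 + \frac{1}{386} = \frac{47865}{386}$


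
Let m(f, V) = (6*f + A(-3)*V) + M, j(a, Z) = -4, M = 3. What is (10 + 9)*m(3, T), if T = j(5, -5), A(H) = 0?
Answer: 399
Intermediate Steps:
T = -4
m(f, V) = 3 + 6*f (m(f, V) = (6*f + 0*V) + 3 = (6*f + 0) + 3 = 6*f + 3 = 3 + 6*f)
(10 + 9)*m(3, T) = (10 + 9)*(3 + 6*3) = 19*(3 + 18) = 19*21 = 399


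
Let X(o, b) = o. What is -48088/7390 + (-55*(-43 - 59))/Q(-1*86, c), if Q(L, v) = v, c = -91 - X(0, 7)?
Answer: -22916954/336245 ≈ -68.156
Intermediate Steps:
c = -91 (c = -91 - 1*0 = -91 + 0 = -91)
-48088/7390 + (-55*(-43 - 59))/Q(-1*86, c) = -48088/7390 - 55*(-43 - 59)/(-91) = -48088*1/7390 - 55*(-102)*(-1/91) = -24044/3695 + 5610*(-1/91) = -24044/3695 - 5610/91 = -22916954/336245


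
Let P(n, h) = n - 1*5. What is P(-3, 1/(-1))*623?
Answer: -4984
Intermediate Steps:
P(n, h) = -5 + n (P(n, h) = n - 5 = -5 + n)
P(-3, 1/(-1))*623 = (-5 - 3)*623 = -8*623 = -4984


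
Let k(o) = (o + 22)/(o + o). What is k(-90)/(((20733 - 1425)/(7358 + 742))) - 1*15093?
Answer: -24284382/1609 ≈ -15093.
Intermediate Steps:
k(o) = (22 + o)/(2*o) (k(o) = (22 + o)/((2*o)) = (22 + o)*(1/(2*o)) = (22 + o)/(2*o))
k(-90)/(((20733 - 1425)/(7358 + 742))) - 1*15093 = ((½)*(22 - 90)/(-90))/(((20733 - 1425)/(7358 + 742))) - 1*15093 = ((½)*(-1/90)*(-68))/((19308/8100)) - 15093 = 17/(45*((19308*(1/8100)))) - 15093 = 17/(45*(1609/675)) - 15093 = (17/45)*(675/1609) - 15093 = 255/1609 - 15093 = -24284382/1609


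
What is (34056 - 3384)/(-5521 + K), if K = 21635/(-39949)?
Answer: -2836379/510602 ≈ -5.5550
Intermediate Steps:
K = -21635/39949 (K = 21635*(-1/39949) = -21635/39949 ≈ -0.54157)
(34056 - 3384)/(-5521 + K) = (34056 - 3384)/(-5521 - 21635/39949) = 30672/(-220580064/39949) = 30672*(-39949/220580064) = -2836379/510602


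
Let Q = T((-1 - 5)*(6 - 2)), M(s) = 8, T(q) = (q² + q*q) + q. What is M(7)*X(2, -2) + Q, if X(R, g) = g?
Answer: 1112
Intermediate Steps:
T(q) = q + 2*q² (T(q) = (q² + q²) + q = 2*q² + q = q + 2*q²)
Q = 1128 (Q = ((-1 - 5)*(6 - 2))*(1 + 2*((-1 - 5)*(6 - 2))) = (-6*4)*(1 + 2*(-6*4)) = -24*(1 + 2*(-24)) = -24*(1 - 48) = -24*(-47) = 1128)
M(7)*X(2, -2) + Q = 8*(-2) + 1128 = -16 + 1128 = 1112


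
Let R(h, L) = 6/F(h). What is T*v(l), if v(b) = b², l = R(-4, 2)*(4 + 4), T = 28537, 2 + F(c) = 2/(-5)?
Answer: 11414800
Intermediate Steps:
F(c) = -12/5 (F(c) = -2 + 2/(-5) = -2 + 2*(-⅕) = -2 - ⅖ = -12/5)
R(h, L) = -5/2 (R(h, L) = 6/(-12/5) = 6*(-5/12) = -5/2)
l = -20 (l = -5*(4 + 4)/2 = -5/2*8 = -20)
T*v(l) = 28537*(-20)² = 28537*400 = 11414800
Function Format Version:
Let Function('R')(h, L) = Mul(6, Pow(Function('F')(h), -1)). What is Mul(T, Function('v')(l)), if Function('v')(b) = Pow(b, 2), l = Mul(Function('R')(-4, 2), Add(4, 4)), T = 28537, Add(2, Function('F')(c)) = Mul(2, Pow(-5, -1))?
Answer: 11414800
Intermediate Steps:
Function('F')(c) = Rational(-12, 5) (Function('F')(c) = Add(-2, Mul(2, Pow(-5, -1))) = Add(-2, Mul(2, Rational(-1, 5))) = Add(-2, Rational(-2, 5)) = Rational(-12, 5))
Function('R')(h, L) = Rational(-5, 2) (Function('R')(h, L) = Mul(6, Pow(Rational(-12, 5), -1)) = Mul(6, Rational(-5, 12)) = Rational(-5, 2))
l = -20 (l = Mul(Rational(-5, 2), Add(4, 4)) = Mul(Rational(-5, 2), 8) = -20)
Mul(T, Function('v')(l)) = Mul(28537, Pow(-20, 2)) = Mul(28537, 400) = 11414800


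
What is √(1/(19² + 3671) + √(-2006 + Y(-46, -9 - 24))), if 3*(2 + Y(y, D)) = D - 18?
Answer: √(7 + 1270080*I)/168 ≈ 4.7434 + 4.7434*I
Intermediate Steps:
Y(y, D) = -8 + D/3 (Y(y, D) = -2 + (D - 18)/3 = -2 + (-18 + D)/3 = -2 + (-6 + D/3) = -8 + D/3)
√(1/(19² + 3671) + √(-2006 + Y(-46, -9 - 24))) = √(1/(19² + 3671) + √(-2006 + (-8 + (-9 - 24)/3))) = √(1/(361 + 3671) + √(-2006 + (-8 + (⅓)*(-33)))) = √(1/4032 + √(-2006 + (-8 - 11))) = √(1/4032 + √(-2006 - 19)) = √(1/4032 + √(-2025)) = √(1/4032 + 45*I)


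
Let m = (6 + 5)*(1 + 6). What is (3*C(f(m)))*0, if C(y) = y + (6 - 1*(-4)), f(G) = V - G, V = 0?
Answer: 0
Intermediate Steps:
m = 77 (m = 11*7 = 77)
f(G) = -G (f(G) = 0 - G = -G)
C(y) = 10 + y (C(y) = y + (6 + 4) = y + 10 = 10 + y)
(3*C(f(m)))*0 = (3*(10 - 1*77))*0 = (3*(10 - 77))*0 = (3*(-67))*0 = -201*0 = 0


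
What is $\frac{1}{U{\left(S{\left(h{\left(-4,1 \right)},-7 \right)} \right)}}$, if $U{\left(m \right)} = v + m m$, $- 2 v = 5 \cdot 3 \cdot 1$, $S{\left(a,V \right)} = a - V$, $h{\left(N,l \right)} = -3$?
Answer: $\frac{2}{17} \approx 0.11765$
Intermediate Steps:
$v = - \frac{15}{2}$ ($v = - \frac{5 \cdot 3 \cdot 1}{2} = - \frac{15 \cdot 1}{2} = \left(- \frac{1}{2}\right) 15 = - \frac{15}{2} \approx -7.5$)
$U{\left(m \right)} = - \frac{15}{2} + m^{2}$ ($U{\left(m \right)} = - \frac{15}{2} + m m = - \frac{15}{2} + m^{2}$)
$\frac{1}{U{\left(S{\left(h{\left(-4,1 \right)},-7 \right)} \right)}} = \frac{1}{- \frac{15}{2} + \left(-3 - -7\right)^{2}} = \frac{1}{- \frac{15}{2} + \left(-3 + 7\right)^{2}} = \frac{1}{- \frac{15}{2} + 4^{2}} = \frac{1}{- \frac{15}{2} + 16} = \frac{1}{\frac{17}{2}} = \frac{2}{17}$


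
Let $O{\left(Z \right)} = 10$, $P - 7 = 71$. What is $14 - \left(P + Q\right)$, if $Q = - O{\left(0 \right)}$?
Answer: $-54$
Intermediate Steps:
$P = 78$ ($P = 7 + 71 = 78$)
$Q = -10$ ($Q = \left(-1\right) 10 = -10$)
$14 - \left(P + Q\right) = 14 - \left(78 - 10\right) = 14 - 68 = -54$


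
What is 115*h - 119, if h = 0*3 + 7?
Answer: 686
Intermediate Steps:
h = 7 (h = 0 + 7 = 7)
115*h - 119 = 115*7 - 119 = 805 - 119 = 686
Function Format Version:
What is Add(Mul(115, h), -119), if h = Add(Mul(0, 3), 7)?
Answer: 686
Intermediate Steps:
h = 7 (h = Add(0, 7) = 7)
Add(Mul(115, h), -119) = Add(Mul(115, 7), -119) = Add(805, -119) = 686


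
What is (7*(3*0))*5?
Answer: 0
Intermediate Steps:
(7*(3*0))*5 = (7*0)*5 = 0*5 = 0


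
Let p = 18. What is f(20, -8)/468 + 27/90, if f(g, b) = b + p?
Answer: 188/585 ≈ 0.32137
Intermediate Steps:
f(g, b) = 18 + b (f(g, b) = b + 18 = 18 + b)
f(20, -8)/468 + 27/90 = (18 - 8)/468 + 27/90 = 10*(1/468) + 27*(1/90) = 5/234 + 3/10 = 188/585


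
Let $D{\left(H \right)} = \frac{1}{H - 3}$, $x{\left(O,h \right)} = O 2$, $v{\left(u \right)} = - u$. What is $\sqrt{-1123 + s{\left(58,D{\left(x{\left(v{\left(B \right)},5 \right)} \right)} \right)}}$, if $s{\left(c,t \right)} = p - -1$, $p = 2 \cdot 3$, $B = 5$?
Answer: $6 i \sqrt{31} \approx 33.407 i$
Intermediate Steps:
$x{\left(O,h \right)} = 2 O$
$p = 6$
$D{\left(H \right)} = \frac{1}{-3 + H}$
$s{\left(c,t \right)} = 7$ ($s{\left(c,t \right)} = 6 - -1 = 6 + 1 = 7$)
$\sqrt{-1123 + s{\left(58,D{\left(x{\left(v{\left(B \right)},5 \right)} \right)} \right)}} = \sqrt{-1123 + 7} = \sqrt{-1116} = 6 i \sqrt{31}$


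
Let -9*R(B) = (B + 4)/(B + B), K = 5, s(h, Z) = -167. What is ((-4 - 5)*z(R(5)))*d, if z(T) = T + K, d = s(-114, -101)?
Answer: 73647/10 ≈ 7364.7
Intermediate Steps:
R(B) = -(4 + B)/(18*B) (R(B) = -(B + 4)/(9*(B + B)) = -(4 + B)/(9*(2*B)) = -(4 + B)*1/(2*B)/9 = -(4 + B)/(18*B))
d = -167
z(T) = 5 + T (z(T) = T + 5 = 5 + T)
((-4 - 5)*z(R(5)))*d = ((-4 - 5)*(5 + (1/18)*(-4 - 1*5)/5))*(-167) = -9*(5 + (1/18)*(⅕)*(-4 - 5))*(-167) = -9*(5 + (1/18)*(⅕)*(-9))*(-167) = -9*(5 - ⅒)*(-167) = -9*49/10*(-167) = -441/10*(-167) = 73647/10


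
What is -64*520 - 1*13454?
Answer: -46734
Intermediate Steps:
-64*520 - 1*13454 = -33280 - 13454 = -46734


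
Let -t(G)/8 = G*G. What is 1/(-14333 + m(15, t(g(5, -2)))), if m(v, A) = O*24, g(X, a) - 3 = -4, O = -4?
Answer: -1/14429 ≈ -6.9305e-5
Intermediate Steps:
g(X, a) = -1 (g(X, a) = 3 - 4 = -1)
t(G) = -8*G² (t(G) = -8*G*G = -8*G²)
m(v, A) = -96 (m(v, A) = -4*24 = -96)
1/(-14333 + m(15, t(g(5, -2)))) = 1/(-14333 - 96) = 1/(-14429) = -1/14429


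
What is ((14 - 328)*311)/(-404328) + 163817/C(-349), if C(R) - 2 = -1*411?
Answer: -33097929745/82685076 ≈ -400.29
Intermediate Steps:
C(R) = -409 (C(R) = 2 - 1*411 = 2 - 411 = -409)
((14 - 328)*311)/(-404328) + 163817/C(-349) = ((14 - 328)*311)/(-404328) + 163817/(-409) = -314*311*(-1/404328) + 163817*(-1/409) = -97654*(-1/404328) - 163817/409 = 48827/202164 - 163817/409 = -33097929745/82685076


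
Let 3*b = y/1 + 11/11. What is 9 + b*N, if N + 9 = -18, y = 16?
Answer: -144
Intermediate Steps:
N = -27 (N = -9 - 18 = -27)
b = 17/3 (b = (16/1 + 11/11)/3 = (16*1 + 11*(1/11))/3 = (16 + 1)/3 = (⅓)*17 = 17/3 ≈ 5.6667)
9 + b*N = 9 + (17/3)*(-27) = 9 - 153 = -144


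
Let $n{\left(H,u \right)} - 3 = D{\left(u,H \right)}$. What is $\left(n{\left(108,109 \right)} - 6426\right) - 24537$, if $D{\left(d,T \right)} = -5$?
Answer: $-30965$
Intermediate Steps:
$n{\left(H,u \right)} = -2$ ($n{\left(H,u \right)} = 3 - 5 = -2$)
$\left(n{\left(108,109 \right)} - 6426\right) - 24537 = \left(-2 - 6426\right) - 24537 = -6428 - 24537 = -30965$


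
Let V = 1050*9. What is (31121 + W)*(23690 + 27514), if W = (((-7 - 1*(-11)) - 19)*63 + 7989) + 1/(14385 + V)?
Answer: 15526124260768/7945 ≈ 1.9542e+9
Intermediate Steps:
V = 9450
W = 167893741/23835 (W = (((-7 - 1*(-11)) - 19)*63 + 7989) + 1/(14385 + 9450) = (((-7 + 11) - 19)*63 + 7989) + 1/23835 = ((4 - 19)*63 + 7989) + 1/23835 = (-15*63 + 7989) + 1/23835 = (-945 + 7989) + 1/23835 = 7044 + 1/23835 = 167893741/23835 ≈ 7044.0)
(31121 + W)*(23690 + 27514) = (31121 + 167893741/23835)*(23690 + 27514) = (909662776/23835)*51204 = 15526124260768/7945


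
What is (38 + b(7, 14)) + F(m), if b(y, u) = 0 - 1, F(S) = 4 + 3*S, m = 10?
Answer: 71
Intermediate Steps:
b(y, u) = -1
(38 + b(7, 14)) + F(m) = (38 - 1) + (4 + 3*10) = 37 + (4 + 30) = 37 + 34 = 71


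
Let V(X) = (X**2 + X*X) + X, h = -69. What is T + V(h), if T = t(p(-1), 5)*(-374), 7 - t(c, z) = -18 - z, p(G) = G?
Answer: -1767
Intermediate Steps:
t(c, z) = 25 + z (t(c, z) = 7 - (-18 - z) = 7 + (18 + z) = 25 + z)
T = -11220 (T = (25 + 5)*(-374) = 30*(-374) = -11220)
V(X) = X + 2*X**2 (V(X) = (X**2 + X**2) + X = 2*X**2 + X = X + 2*X**2)
T + V(h) = -11220 - 69*(1 + 2*(-69)) = -11220 - 69*(1 - 138) = -11220 - 69*(-137) = -11220 + 9453 = -1767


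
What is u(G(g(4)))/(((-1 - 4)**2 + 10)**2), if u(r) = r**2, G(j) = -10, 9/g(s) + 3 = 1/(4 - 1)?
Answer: 4/49 ≈ 0.081633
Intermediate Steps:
g(s) = -27/8 (g(s) = 9/(-3 + 1/(4 - 1)) = 9/(-3 + 1/3) = 9/(-8/3) = 9*(-3/8) = -27/8)
u(G(g(4)))/(((-1 - 4)**2 + 10)**2) = (-10)**2/(((-1 - 4)**2 + 10)**2) = 100/(((-5)**2 + 10)**2) = 100/((25 + 10)**2) = 100/(35**2) = 100/1225 = 100*(1/1225) = 4/49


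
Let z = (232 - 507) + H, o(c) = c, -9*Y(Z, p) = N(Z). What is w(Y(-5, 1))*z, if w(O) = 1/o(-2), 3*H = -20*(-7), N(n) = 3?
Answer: 685/6 ≈ 114.17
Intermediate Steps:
Y(Z, p) = -⅓ (Y(Z, p) = -⅑*3 = -⅓)
H = 140/3 (H = (-20*(-7))/3 = (⅓)*140 = 140/3 ≈ 46.667)
w(O) = -½ (w(O) = 1/(-2) = -½)
z = -685/3 (z = (232 - 507) + 140/3 = -275 + 140/3 = -685/3 ≈ -228.33)
w(Y(-5, 1))*z = -½*(-685/3) = 685/6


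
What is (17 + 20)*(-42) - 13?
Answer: -1567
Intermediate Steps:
(17 + 20)*(-42) - 13 = 37*(-42) - 13 = -1554 - 13 = -1567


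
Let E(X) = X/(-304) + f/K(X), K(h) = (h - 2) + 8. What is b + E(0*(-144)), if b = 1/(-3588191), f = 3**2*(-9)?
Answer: -96881159/7176382 ≈ -13.500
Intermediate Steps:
f = -81 (f = 9*(-9) = -81)
K(h) = 6 + h (K(h) = (-2 + h) + 8 = 6 + h)
E(X) = -81/(6 + X) - X/304 (E(X) = X/(-304) - 81/(6 + X) = X*(-1/304) - 81/(6 + X) = -X/304 - 81/(6 + X) = -81/(6 + X) - X/304)
b = -1/3588191 ≈ -2.7869e-7
b + E(0*(-144)) = -1/3588191 + (-24624 - 0*(-144)*(6 + 0*(-144)))/(304*(6 + 0*(-144))) = -1/3588191 + (-24624 - 1*0*(6 + 0))/(304*(6 + 0)) = -1/3588191 + (1/304)*(-24624 - 1*0*6)/6 = -1/3588191 + (1/304)*(1/6)*(-24624 + 0) = -1/3588191 + (1/304)*(1/6)*(-24624) = -1/3588191 - 27/2 = -96881159/7176382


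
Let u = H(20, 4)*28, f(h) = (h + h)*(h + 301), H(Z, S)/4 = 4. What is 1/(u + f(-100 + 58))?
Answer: -1/21308 ≈ -4.6931e-5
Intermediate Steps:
H(Z, S) = 16 (H(Z, S) = 4*4 = 16)
f(h) = 2*h*(301 + h) (f(h) = (2*h)*(301 + h) = 2*h*(301 + h))
u = 448 (u = 16*28 = 448)
1/(u + f(-100 + 58)) = 1/(448 + 2*(-100 + 58)*(301 + (-100 + 58))) = 1/(448 + 2*(-42)*(301 - 42)) = 1/(448 + 2*(-42)*259) = 1/(448 - 21756) = 1/(-21308) = -1/21308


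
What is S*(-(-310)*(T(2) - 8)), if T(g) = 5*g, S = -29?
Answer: -17980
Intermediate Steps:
S*(-(-310)*(T(2) - 8)) = -(-899)*(-10*(5*2 - 8)) = -(-899)*(-10*(10 - 8)) = -(-899)*(-10*2) = -(-899)*(-20) = -29*620 = -17980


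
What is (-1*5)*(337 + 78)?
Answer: -2075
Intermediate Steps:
(-1*5)*(337 + 78) = -5*415 = -2075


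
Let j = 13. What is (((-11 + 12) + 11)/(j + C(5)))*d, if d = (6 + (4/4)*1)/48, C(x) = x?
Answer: 7/72 ≈ 0.097222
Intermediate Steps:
d = 7/48 (d = (6 + (4*(¼))*1)*(1/48) = (6 + 1*1)*(1/48) = (6 + 1)*(1/48) = 7*(1/48) = 7/48 ≈ 0.14583)
(((-11 + 12) + 11)/(j + C(5)))*d = (((-11 + 12) + 11)/(13 + 5))*(7/48) = ((1 + 11)/18)*(7/48) = (12*(1/18))*(7/48) = (⅔)*(7/48) = 7/72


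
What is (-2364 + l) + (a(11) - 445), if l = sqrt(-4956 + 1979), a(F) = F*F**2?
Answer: -1478 + I*sqrt(2977) ≈ -1478.0 + 54.562*I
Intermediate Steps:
a(F) = F**3
l = I*sqrt(2977) (l = sqrt(-2977) = I*sqrt(2977) ≈ 54.562*I)
(-2364 + l) + (a(11) - 445) = (-2364 + I*sqrt(2977)) + (11**3 - 445) = (-2364 + I*sqrt(2977)) + (1331 - 445) = (-2364 + I*sqrt(2977)) + 886 = -1478 + I*sqrt(2977)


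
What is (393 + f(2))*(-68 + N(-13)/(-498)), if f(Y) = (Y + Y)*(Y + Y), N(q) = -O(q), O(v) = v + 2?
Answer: -13854875/498 ≈ -27821.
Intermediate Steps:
O(v) = 2 + v
N(q) = -2 - q (N(q) = -(2 + q) = -2 - q)
f(Y) = 4*Y² (f(Y) = (2*Y)*(2*Y) = 4*Y²)
(393 + f(2))*(-68 + N(-13)/(-498)) = (393 + 4*2²)*(-68 + (-2 - 1*(-13))/(-498)) = (393 + 4*4)*(-68 + (-2 + 13)*(-1/498)) = (393 + 16)*(-68 + 11*(-1/498)) = 409*(-68 - 11/498) = 409*(-33875/498) = -13854875/498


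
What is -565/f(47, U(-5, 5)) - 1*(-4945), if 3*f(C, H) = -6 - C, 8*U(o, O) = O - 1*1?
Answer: 263780/53 ≈ 4977.0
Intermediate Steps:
U(o, O) = -⅛ + O/8 (U(o, O) = (O - 1*1)/8 = (O - 1)/8 = (-1 + O)/8 = -⅛ + O/8)
f(C, H) = -2 - C/3 (f(C, H) = (-6 - C)/3 = -2 - C/3)
-565/f(47, U(-5, 5)) - 1*(-4945) = -565/(-2 - ⅓*47) - 1*(-4945) = -565/(-2 - 47/3) + 4945 = -565/(-53/3) + 4945 = -565*(-3/53) + 4945 = 1695/53 + 4945 = 263780/53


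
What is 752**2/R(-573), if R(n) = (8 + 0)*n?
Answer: -70688/573 ≈ -123.36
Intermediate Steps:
R(n) = 8*n
752**2/R(-573) = 752**2/((8*(-573))) = 565504/(-4584) = 565504*(-1/4584) = -70688/573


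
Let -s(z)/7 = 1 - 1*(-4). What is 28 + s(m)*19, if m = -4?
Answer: -637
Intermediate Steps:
s(z) = -35 (s(z) = -7*(1 - 1*(-4)) = -7*(1 + 4) = -7*5 = -35)
28 + s(m)*19 = 28 - 35*19 = 28 - 665 = -637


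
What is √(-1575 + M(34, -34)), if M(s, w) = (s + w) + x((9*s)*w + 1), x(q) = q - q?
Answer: 15*I*√7 ≈ 39.686*I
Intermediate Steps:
x(q) = 0
M(s, w) = s + w (M(s, w) = (s + w) + 0 = s + w)
√(-1575 + M(34, -34)) = √(-1575 + (34 - 34)) = √(-1575 + 0) = √(-1575) = 15*I*√7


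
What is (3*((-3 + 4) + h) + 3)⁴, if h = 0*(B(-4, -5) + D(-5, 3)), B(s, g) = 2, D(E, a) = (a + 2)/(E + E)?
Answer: 1296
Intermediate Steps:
D(E, a) = (2 + a)/(2*E) (D(E, a) = (2 + a)/((2*E)) = (2 + a)*(1/(2*E)) = (2 + a)/(2*E))
h = 0 (h = 0*(2 + (½)*(2 + 3)/(-5)) = 0*(2 + (½)*(-⅕)*5) = 0*(2 - ½) = 0*(3/2) = 0)
(3*((-3 + 4) + h) + 3)⁴ = (3*((-3 + 4) + 0) + 3)⁴ = (3*(1 + 0) + 3)⁴ = (3*1 + 3)⁴ = (3 + 3)⁴ = 6⁴ = 1296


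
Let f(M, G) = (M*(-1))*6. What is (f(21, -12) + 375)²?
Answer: 62001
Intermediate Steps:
f(M, G) = -6*M (f(M, G) = -M*6 = -6*M)
(f(21, -12) + 375)² = (-6*21 + 375)² = (-126 + 375)² = 249² = 62001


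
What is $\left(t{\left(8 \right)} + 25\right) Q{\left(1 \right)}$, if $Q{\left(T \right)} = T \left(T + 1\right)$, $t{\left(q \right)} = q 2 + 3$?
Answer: $88$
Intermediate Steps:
$t{\left(q \right)} = 3 + 2 q$ ($t{\left(q \right)} = 2 q + 3 = 3 + 2 q$)
$Q{\left(T \right)} = T \left(1 + T\right)$
$\left(t{\left(8 \right)} + 25\right) Q{\left(1 \right)} = \left(\left(3 + 2 \cdot 8\right) + 25\right) 1 \left(1 + 1\right) = \left(\left(3 + 16\right) + 25\right) 1 \cdot 2 = \left(19 + 25\right) 2 = 44 \cdot 2 = 88$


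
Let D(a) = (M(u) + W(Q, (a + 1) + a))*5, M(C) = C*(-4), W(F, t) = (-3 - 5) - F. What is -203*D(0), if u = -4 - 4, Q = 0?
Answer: -24360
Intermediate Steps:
W(F, t) = -8 - F
u = -8
M(C) = -4*C
D(a) = 120 (D(a) = (-4*(-8) + (-8 - 1*0))*5 = (32 + (-8 + 0))*5 = (32 - 8)*5 = 24*5 = 120)
-203*D(0) = -203*120 = -24360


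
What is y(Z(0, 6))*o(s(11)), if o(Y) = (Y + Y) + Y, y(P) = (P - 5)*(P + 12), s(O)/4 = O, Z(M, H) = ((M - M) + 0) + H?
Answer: 2376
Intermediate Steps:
Z(M, H) = H (Z(M, H) = (0 + 0) + H = 0 + H = H)
s(O) = 4*O
y(P) = (-5 + P)*(12 + P)
o(Y) = 3*Y (o(Y) = 2*Y + Y = 3*Y)
y(Z(0, 6))*o(s(11)) = (-60 + 6**2 + 7*6)*(3*(4*11)) = (-60 + 36 + 42)*(3*44) = 18*132 = 2376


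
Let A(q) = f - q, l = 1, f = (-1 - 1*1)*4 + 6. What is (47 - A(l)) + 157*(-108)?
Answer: -16906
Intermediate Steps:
f = -2 (f = (-1 - 1)*4 + 6 = -2*4 + 6 = -8 + 6 = -2)
A(q) = -2 - q
(47 - A(l)) + 157*(-108) = (47 - (-2 - 1*1)) + 157*(-108) = (47 - (-2 - 1)) - 16956 = (47 - 1*(-3)) - 16956 = (47 + 3) - 16956 = 50 - 16956 = -16906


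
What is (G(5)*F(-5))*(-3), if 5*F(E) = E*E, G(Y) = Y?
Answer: -75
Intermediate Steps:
F(E) = E²/5 (F(E) = (E*E)/5 = E²/5)
(G(5)*F(-5))*(-3) = (5*((⅕)*(-5)²))*(-3) = (5*((⅕)*25))*(-3) = (5*5)*(-3) = 25*(-3) = -75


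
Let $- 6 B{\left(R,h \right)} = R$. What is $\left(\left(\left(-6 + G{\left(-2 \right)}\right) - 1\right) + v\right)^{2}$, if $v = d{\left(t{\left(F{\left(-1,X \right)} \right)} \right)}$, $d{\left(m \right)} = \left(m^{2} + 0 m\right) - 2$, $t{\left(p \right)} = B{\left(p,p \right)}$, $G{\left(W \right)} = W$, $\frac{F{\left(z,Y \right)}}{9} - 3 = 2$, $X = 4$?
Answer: $\frac{32761}{16} \approx 2047.6$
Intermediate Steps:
$F{\left(z,Y \right)} = 45$ ($F{\left(z,Y \right)} = 27 + 9 \cdot 2 = 27 + 18 = 45$)
$B{\left(R,h \right)} = - \frac{R}{6}$
$t{\left(p \right)} = - \frac{p}{6}$
$d{\left(m \right)} = -2 + m^{2}$ ($d{\left(m \right)} = \left(m^{2} + 0\right) - 2 = m^{2} - 2 = -2 + m^{2}$)
$v = \frac{217}{4}$ ($v = -2 + \left(\left(- \frac{1}{6}\right) 45\right)^{2} = -2 + \left(- \frac{15}{2}\right)^{2} = -2 + \frac{225}{4} = \frac{217}{4} \approx 54.25$)
$\left(\left(\left(-6 + G{\left(-2 \right)}\right) - 1\right) + v\right)^{2} = \left(\left(\left(-6 - 2\right) - 1\right) + \frac{217}{4}\right)^{2} = \left(\left(-8 - 1\right) + \frac{217}{4}\right)^{2} = \left(-9 + \frac{217}{4}\right)^{2} = \left(\frac{181}{4}\right)^{2} = \frac{32761}{16}$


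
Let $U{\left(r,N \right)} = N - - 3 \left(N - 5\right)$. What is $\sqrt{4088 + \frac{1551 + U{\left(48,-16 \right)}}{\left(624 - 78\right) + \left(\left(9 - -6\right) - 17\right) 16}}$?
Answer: $\frac{2 \sqrt{67549366}}{257} \approx 63.96$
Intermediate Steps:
$U{\left(r,N \right)} = -15 + 4 N$ ($U{\left(r,N \right)} = N - - 3 \left(-5 + N\right) = N - \left(15 - 3 N\right) = N + \left(-15 + 3 N\right) = -15 + 4 N$)
$\sqrt{4088 + \frac{1551 + U{\left(48,-16 \right)}}{\left(624 - 78\right) + \left(\left(9 - -6\right) - 17\right) 16}} = \sqrt{4088 + \frac{1551 + \left(-15 + 4 \left(-16\right)\right)}{\left(624 - 78\right) + \left(\left(9 - -6\right) - 17\right) 16}} = \sqrt{4088 + \frac{1551 - 79}{\left(624 - 78\right) + \left(\left(9 + 6\right) - 17\right) 16}} = \sqrt{4088 + \frac{1551 - 79}{546 + \left(15 - 17\right) 16}} = \sqrt{4088 + \frac{1472}{546 - 32}} = \sqrt{4088 + \frac{1472}{514}} = \sqrt{4088 + 1472 \cdot \frac{1}{514}} = \sqrt{4088 + \frac{736}{257}} = \sqrt{\frac{1051352}{257}} = \frac{2 \sqrt{67549366}}{257}$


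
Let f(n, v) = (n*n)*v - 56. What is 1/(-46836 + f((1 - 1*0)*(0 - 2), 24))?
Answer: -1/46796 ≈ -2.1369e-5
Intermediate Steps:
f(n, v) = -56 + v*n² (f(n, v) = n²*v - 56 = v*n² - 56 = -56 + v*n²)
1/(-46836 + f((1 - 1*0)*(0 - 2), 24)) = 1/(-46836 + (-56 + 24*((1 - 1*0)*(0 - 2))²)) = 1/(-46836 + (-56 + 24*((1 + 0)*(-2))²)) = 1/(-46836 + (-56 + 24*(1*(-2))²)) = 1/(-46836 + (-56 + 24*(-2)²)) = 1/(-46836 + (-56 + 24*4)) = 1/(-46836 + (-56 + 96)) = 1/(-46836 + 40) = 1/(-46796) = -1/46796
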